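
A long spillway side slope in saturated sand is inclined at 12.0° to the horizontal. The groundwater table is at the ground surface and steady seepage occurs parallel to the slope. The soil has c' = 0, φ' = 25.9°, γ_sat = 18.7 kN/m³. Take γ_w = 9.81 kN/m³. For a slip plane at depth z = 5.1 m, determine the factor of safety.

FS = 1.09

With seepage parallel to the slope and the water table at the surface, the effective normal stress on the slip plane uses the buoyant unit weight γ' = γ_sat − γ_w while the driving shear stress uses γ_sat:
FS = [c' + γ' z cos²β tanφ'] / [γ_sat z sinβ cosβ]
(For c' = 0 this reduces to FS = (γ'/γ_sat)·tanφ'/tanβ.)
γ' = 18.7 − 9.81 = 8.89 kN/m³
Numerator = 0.0 + 8.89·5.1·cos²12.0°·tan25.9° = 0.0 + 8.89·5.1·0.9568·0.4856 = 21.064 kPa
Denominator = 18.7·5.1·sin12.0°·cos12.0° = 18.7·5.1·0.2079·0.9781 = 19.395 kPa
FS = 21.064 / 19.395 = 1.086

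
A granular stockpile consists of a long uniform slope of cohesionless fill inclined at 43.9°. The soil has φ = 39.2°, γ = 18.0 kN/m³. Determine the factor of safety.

FS = 0.85

For a dry cohesionless infinite slope the factor of safety is FS = tanφ / tanβ.
FS = tan39.2° / tan43.9° = 0.8156 / 0.9623 = 0.848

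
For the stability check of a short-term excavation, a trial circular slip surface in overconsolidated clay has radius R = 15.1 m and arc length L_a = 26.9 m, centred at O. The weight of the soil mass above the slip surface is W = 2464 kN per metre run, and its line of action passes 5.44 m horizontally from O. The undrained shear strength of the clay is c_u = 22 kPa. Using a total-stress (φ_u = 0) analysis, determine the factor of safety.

FS = 0.67

Taking moments about the centre O, the resisting moment is provided by the undrained shear strength acting along the arc:
M_R = c_u·L_a·R = 22·26.90·15.1 = 8936.2 kN·m/m
M_D = W·d = 2464·5.44 = 13404.2 kN·m/m
FS = M_R / M_D = 8936.2 / 13404.2 = 0.667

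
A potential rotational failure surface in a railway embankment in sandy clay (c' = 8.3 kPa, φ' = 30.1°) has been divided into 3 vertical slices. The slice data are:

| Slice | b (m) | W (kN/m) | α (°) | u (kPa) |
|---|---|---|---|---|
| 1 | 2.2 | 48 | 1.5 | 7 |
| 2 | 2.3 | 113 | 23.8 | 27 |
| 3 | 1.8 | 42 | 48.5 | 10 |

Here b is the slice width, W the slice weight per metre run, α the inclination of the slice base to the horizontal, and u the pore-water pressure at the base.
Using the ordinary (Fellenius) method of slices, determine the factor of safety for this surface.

FS = 1.30

Ordinary method of slices: FS = Σ[c'·Δl_i + (W_i cosα_i − u_i·Δl_i)·tanφ'] / Σ W_i sinα_i, with Δl_i = b_i / cosα_i.
Slice 1: Δl = 2.2/cos1.5° = 2.201 m; N'_1 = 48·cos1.5° − 7·2.201 = 32.6; c'Δl = 18.27; W sinα = 1.3
Slice 2: Δl = 2.3/cos23.8° = 2.514 m; N'_2 = 113·cos23.8° − 27·2.514 = 35.5; c'Δl = 20.86; W sinα = 45.6
Slice 3: Δl = 1.8/cos48.5° = 2.716 m; N'_3 = 42·cos48.5° − 10·2.716 = 0.7; c'Δl = 22.55; W sinα = 31.5
Σc'Δl = 61.7 kN/m; ΣN' = 68.8 kN/m; ΣW sinα = 78.3 kN/m
Resisting = 61.7 + 68.8·tan30.1° = 61.7 + 39.9 = 101.5 kN/m
FS = 101.5 / 78.3 = 1.297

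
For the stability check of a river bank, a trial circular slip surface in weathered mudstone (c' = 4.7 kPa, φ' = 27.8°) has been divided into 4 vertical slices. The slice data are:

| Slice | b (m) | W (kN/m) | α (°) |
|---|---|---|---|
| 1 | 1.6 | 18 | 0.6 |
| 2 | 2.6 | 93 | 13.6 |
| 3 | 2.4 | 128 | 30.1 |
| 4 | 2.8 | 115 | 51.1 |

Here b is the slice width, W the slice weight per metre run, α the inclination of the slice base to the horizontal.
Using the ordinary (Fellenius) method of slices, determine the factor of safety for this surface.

FS = 1.18

Ordinary method of slices: FS = Σ[c'·Δl_i + (W_i cosα_i)·tanφ'] / Σ W_i sinα_i, with Δl_i = b_i / cosα_i.
Slice 1: Δl = 1.6/cos0.6° = 1.600 m; N'_1 = 18·cos0.6° = 18.0; c'Δl = 7.52; W sinα = 0.2
Slice 2: Δl = 2.6/cos13.6° = 2.675 m; N'_2 = 93·cos13.6° = 90.4; c'Δl = 12.57; W sinα = 21.9
Slice 3: Δl = 2.4/cos30.1° = 2.774 m; N'_3 = 128·cos30.1° = 110.7; c'Δl = 13.04; W sinα = 64.2
Slice 4: Δl = 2.8/cos51.1° = 4.459 m; N'_4 = 115·cos51.1° = 72.2; c'Δl = 20.96; W sinα = 89.5
Σc'Δl = 54.1 kN/m; ΣN' = 291.3 kN/m; ΣW sinα = 175.7 kN/m
Resisting = 54.1 + 291.3·tan27.8° = 54.1 + 153.6 = 207.7 kN/m
FS = 207.7 / 175.7 = 1.182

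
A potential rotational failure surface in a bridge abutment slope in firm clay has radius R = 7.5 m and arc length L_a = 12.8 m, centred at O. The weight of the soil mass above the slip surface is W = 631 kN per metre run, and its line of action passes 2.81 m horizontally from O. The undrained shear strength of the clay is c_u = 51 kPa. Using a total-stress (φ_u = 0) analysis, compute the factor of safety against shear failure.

Taking moments about the centre O, the resisting moment is provided by the undrained shear strength acting along the arc:
M_R = c_u·L_a·R = 51·12.80·7.5 = 4896.0 kN·m/m
M_D = W·d = 631·2.81 = 1773.1 kN·m/m
FS = M_R / M_D = 4896.0 / 1773.1 = 2.761

FS = 2.76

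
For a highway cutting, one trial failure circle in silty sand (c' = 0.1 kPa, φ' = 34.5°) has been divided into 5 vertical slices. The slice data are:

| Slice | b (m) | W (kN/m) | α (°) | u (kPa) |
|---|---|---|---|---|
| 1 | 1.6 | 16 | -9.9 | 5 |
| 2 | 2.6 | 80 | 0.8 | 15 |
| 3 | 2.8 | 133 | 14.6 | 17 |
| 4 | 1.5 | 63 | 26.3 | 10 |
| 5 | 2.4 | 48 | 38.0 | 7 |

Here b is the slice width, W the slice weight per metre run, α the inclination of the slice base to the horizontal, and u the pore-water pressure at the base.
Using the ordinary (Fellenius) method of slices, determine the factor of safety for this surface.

FS = 1.43

Ordinary method of slices: FS = Σ[c'·Δl_i + (W_i cosα_i − u_i·Δl_i)·tanφ'] / Σ W_i sinα_i, with Δl_i = b_i / cosα_i.
Slice 1: Δl = 1.6/cos(-9.9°) = 1.624 m; N'_1 = 16·cos(-9.9°) − 5·1.624 = 7.6; c'Δl = 0.16; W sinα = -2.8
Slice 2: Δl = 2.6/cos0.8° = 2.600 m; N'_2 = 80·cos0.8° − 15·2.600 = 41.0; c'Δl = 0.26; W sinα = 1.1
Slice 3: Δl = 2.8/cos14.6° = 2.893 m; N'_3 = 133·cos14.6° − 17·2.893 = 79.5; c'Δl = 0.29; W sinα = 33.5
Slice 4: Δl = 1.5/cos26.3° = 1.673 m; N'_4 = 63·cos26.3° − 10·1.673 = 39.7; c'Δl = 0.17; W sinα = 27.9
Slice 5: Δl = 2.4/cos38.0° = 3.046 m; N'_5 = 48·cos38.0° − 7·3.046 = 16.5; c'Δl = 0.30; W sinα = 29.6
Σc'Δl = 1.2 kN/m; ΣN' = 184.4 kN/m; ΣW sinα = 89.4 kN/m
Resisting = 1.2 + 184.4·tan34.5° = 1.2 + 126.7 = 127.9 kN/m
FS = 127.9 / 89.4 = 1.432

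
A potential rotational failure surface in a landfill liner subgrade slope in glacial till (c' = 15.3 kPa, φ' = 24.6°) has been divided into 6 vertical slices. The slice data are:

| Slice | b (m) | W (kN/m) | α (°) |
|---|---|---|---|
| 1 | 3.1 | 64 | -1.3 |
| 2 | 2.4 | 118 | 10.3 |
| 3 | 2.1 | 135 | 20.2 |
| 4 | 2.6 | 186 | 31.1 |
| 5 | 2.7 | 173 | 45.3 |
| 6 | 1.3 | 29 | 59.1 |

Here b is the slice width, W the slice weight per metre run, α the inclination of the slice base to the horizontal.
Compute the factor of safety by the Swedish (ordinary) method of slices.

Ordinary method of slices: FS = Σ[c'·Δl_i + (W_i cosα_i)·tanφ'] / Σ W_i sinα_i, with Δl_i = b_i / cosα_i.
Slice 1: Δl = 3.1/cos(-1.3°) = 3.101 m; N'_1 = 64·cos(-1.3°) = 64.0; c'Δl = 47.44; W sinα = -1.5
Slice 2: Δl = 2.4/cos10.3° = 2.439 m; N'_2 = 118·cos10.3° = 116.1; c'Δl = 37.32; W sinα = 21.1
Slice 3: Δl = 2.1/cos20.2° = 2.238 m; N'_3 = 135·cos20.2° = 126.7; c'Δl = 34.24; W sinα = 46.6
Slice 4: Δl = 2.6/cos31.1° = 3.036 m; N'_4 = 186·cos31.1° = 159.3; c'Δl = 46.46; W sinα = 96.1
Slice 5: Δl = 2.7/cos45.3° = 3.839 m; N'_5 = 173·cos45.3° = 121.7; c'Δl = 58.73; W sinα = 123.0
Slice 6: Δl = 1.3/cos59.1° = 2.531 m; N'_6 = 29·cos59.1° = 14.9; c'Δl = 38.73; W sinα = 24.9
Σc'Δl = 262.9 kN/m; ΣN' = 602.6 kN/m; ΣW sinα = 310.2 kN/m
Resisting = 262.9 + 602.6·tan24.6° = 262.9 + 275.9 = 538.8 kN/m
FS = 538.8 / 310.2 = 1.737

FS = 1.74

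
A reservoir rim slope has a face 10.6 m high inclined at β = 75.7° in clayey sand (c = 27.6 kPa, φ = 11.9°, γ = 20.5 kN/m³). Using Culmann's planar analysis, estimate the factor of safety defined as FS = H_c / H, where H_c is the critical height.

H_c = (4c/γ) · sinβ cosφ / [1 − cos(β − φ)]
    = (4·27.6/20.5) · sin75.7°·cos11.9° / [1 − cos63.8°]
    = 5.385 · 0.9482 / 0.5585 = 9.14 m
FS = H_c / H = 9.14 / 10.6 = 0.863

FS = 0.86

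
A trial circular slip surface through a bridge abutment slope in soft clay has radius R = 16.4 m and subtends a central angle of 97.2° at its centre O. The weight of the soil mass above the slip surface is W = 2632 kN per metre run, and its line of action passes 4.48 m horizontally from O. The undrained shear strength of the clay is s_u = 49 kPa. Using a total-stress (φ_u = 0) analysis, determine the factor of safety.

FS = 1.90

Taking moments about the centre O, the resisting moment is provided by the undrained shear strength acting along the arc:
Arc length L_a = R·θ = 16.4·(97.2°·π/180) = 16.4·1.6965 = 27.82 m
M_R = s_u·L_a·R = 49·27.82·16.4 = 22357.7 kN·m/m
M_D = W·d = 2632·4.48 = 11791.4 kN·m/m
FS = M_R / M_D = 22357.7 / 11791.4 = 1.896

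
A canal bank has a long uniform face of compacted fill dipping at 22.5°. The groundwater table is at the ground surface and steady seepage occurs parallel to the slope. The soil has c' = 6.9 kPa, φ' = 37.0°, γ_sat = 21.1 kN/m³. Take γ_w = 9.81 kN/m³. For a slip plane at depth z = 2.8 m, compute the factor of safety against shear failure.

With seepage parallel to the slope and the water table at the surface, the effective normal stress on the slip plane uses the buoyant unit weight γ' = γ_sat − γ_w while the driving shear stress uses γ_sat:
FS = [c' + γ' z cos²β tanφ'] / [γ_sat z sinβ cosβ]
γ' = 21.1 − 9.81 = 11.29 kN/m³
Numerator = 6.9 + 11.29·2.8·cos²22.5°·tan37.0° = 6.9 + 11.29·2.8·0.8536·0.7536 = 27.233 kPa
Denominator = 21.1·2.8·sin22.5°·cos22.5° = 21.1·2.8·0.3827·0.9239 = 20.888 kPa
FS = 27.233 / 20.888 = 1.304

FS = 1.30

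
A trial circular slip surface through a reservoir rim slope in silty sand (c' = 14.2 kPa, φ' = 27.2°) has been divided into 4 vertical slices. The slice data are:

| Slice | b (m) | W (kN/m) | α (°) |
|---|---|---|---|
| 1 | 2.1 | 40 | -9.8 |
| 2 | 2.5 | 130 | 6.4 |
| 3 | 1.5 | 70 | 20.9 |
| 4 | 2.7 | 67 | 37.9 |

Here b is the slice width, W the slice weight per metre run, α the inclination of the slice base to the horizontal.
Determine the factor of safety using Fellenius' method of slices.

FS = 3.86

Ordinary method of slices: FS = Σ[c'·Δl_i + (W_i cosα_i)·tanφ'] / Σ W_i sinα_i, with Δl_i = b_i / cosα_i.
Slice 1: Δl = 2.1/cos(-9.8°) = 2.131 m; N'_1 = 40·cos(-9.8°) = 39.4; c'Δl = 30.26; W sinα = -6.8
Slice 2: Δl = 2.5/cos6.4° = 2.516 m; N'_2 = 130·cos6.4° = 129.2; c'Δl = 35.72; W sinα = 14.5
Slice 3: Δl = 1.5/cos20.9° = 1.606 m; N'_3 = 70·cos20.9° = 65.4; c'Δl = 22.80; W sinα = 25.0
Slice 4: Δl = 2.7/cos37.9° = 3.422 m; N'_4 = 67·cos37.9° = 52.9; c'Δl = 48.59; W sinα = 41.2
Σc'Δl = 137.4 kN/m; ΣN' = 286.9 kN/m; ΣW sinα = 73.8 kN/m
Resisting = 137.4 + 286.9·tan27.2° = 137.4 + 147.4 = 284.8 kN/m
FS = 284.8 / 73.8 = 3.859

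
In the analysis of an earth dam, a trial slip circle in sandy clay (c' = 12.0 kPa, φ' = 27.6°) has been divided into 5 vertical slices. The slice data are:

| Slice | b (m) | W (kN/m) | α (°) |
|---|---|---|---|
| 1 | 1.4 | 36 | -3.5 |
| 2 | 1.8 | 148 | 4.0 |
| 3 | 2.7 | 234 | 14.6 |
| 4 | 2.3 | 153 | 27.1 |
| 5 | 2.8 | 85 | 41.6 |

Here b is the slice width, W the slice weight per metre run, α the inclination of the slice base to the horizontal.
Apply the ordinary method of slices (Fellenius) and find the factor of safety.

Ordinary method of slices: FS = Σ[c'·Δl_i + (W_i cosα_i)·tanφ'] / Σ W_i sinα_i, with Δl_i = b_i / cosα_i.
Slice 1: Δl = 1.4/cos(-3.5°) = 1.403 m; N'_1 = 36·cos(-3.5°) = 35.9; c'Δl = 16.83; W sinα = -2.2
Slice 2: Δl = 1.8/cos4.0° = 1.804 m; N'_2 = 148·cos4.0° = 147.6; c'Δl = 21.65; W sinα = 10.3
Slice 3: Δl = 2.7/cos14.6° = 2.790 m; N'_3 = 234·cos14.6° = 226.4; c'Δl = 33.48; W sinα = 59.0
Slice 4: Δl = 2.3/cos27.1° = 2.584 m; N'_4 = 153·cos27.1° = 136.2; c'Δl = 31.00; W sinα = 69.7
Slice 5: Δl = 2.8/cos41.6° = 3.744 m; N'_5 = 85·cos41.6° = 63.6; c'Δl = 44.93; W sinα = 56.4
Σc'Δl = 147.9 kN/m; ΣN' = 609.8 kN/m; ΣW sinα = 193.2 kN/m
Resisting = 147.9 + 609.8·tan27.6° = 147.9 + 318.8 = 466.7 kN/m
FS = 466.7 / 193.2 = 2.415

FS = 2.42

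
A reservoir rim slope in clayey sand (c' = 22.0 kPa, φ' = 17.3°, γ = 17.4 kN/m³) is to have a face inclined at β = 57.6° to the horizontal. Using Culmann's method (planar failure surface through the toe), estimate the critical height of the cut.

Culmann's analysis gives the critical failure plane at α_cr = (β + φ')/2 = (57.6 + 17.3)/2 = 37.5°, and the critical height
H_c = (4c'/γ) · sinβ cosφ' / [1 − cos(β − φ')]
    = (4·22.0/17.4) · sin57.6°·cos17.3° / [1 − cos(40.3°)]
    = 5.057 · 0.8443·0.9548 / [1 − 0.7627]
    = 5.057 · 0.8061 / 0.2373
    = 17.18 m

H_c = 17.18 m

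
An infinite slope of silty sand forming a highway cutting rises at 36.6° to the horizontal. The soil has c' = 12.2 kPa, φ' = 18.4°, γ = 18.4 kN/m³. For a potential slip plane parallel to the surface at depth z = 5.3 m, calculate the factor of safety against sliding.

FS = 0.71

For an infinite slope with a slip plane parallel to the surface (no pore pressure): FS = [c' + γz cos²β tanφ'] / [γz sinβ cosβ].
γz = 18.4·5.3 = 97.52 kN/m²
Numerator = 12.2 + 97.52·cos²36.6°·tan18.4° = 12.2 + 97.52·0.6445·0.3327 = 33.108 kPa
Denominator = 97.52·sin36.6°·cos36.6° = 97.52·0.5962·0.8028 = 46.679 kPa
FS = 33.108 / 46.679 = 0.709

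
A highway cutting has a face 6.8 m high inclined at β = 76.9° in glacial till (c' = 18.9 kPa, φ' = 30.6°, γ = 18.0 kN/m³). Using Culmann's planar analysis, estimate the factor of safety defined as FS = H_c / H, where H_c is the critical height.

FS = 1.68

H_c = (4c'/γ) · sinβ cosφ' / [1 − cos(β − φ')]
    = (4·18.9/18.0) · sin76.9°·cos30.6° / [1 − cos46.3°]
    = 4.200 · 0.8383 / 0.3091 = 11.39 m
FS = H_c / H = 11.39 / 6.8 = 1.675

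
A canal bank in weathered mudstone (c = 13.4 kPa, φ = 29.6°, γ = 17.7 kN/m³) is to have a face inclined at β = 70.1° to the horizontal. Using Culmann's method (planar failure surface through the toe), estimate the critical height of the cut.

H_c = 10.33 m

Culmann's analysis gives the critical failure plane at α_cr = (β + φ)/2 = (70.1 + 29.6)/2 = 49.8°, and the critical height
H_c = (4c/γ) · sinβ cosφ / [1 − cos(β − φ)]
    = (4·13.4/17.7) · sin70.1°·cos29.6° / [1 − cos(40.5°)]
    = 3.028 · 0.9403·0.8695 / [1 − 0.7604]
    = 3.028 · 0.8176 / 0.2396
    = 10.33 m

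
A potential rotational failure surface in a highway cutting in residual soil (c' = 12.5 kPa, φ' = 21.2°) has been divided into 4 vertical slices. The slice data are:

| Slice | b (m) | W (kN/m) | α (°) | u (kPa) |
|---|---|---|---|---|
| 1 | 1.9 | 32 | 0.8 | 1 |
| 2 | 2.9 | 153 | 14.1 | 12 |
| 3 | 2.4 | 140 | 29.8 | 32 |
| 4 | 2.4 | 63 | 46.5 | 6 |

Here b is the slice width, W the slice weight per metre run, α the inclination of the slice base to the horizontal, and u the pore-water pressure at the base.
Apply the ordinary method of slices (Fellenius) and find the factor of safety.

FS = 1.41

Ordinary method of slices: FS = Σ[c'·Δl_i + (W_i cosα_i − u_i·Δl_i)·tanφ'] / Σ W_i sinα_i, with Δl_i = b_i / cosα_i.
Slice 1: Δl = 1.9/cos0.8° = 1.900 m; N'_1 = 32·cos0.8° − 1·1.900 = 30.1; c'Δl = 23.75; W sinα = 0.4
Slice 2: Δl = 2.9/cos14.1° = 2.990 m; N'_2 = 153·cos14.1° − 12·2.990 = 112.5; c'Δl = 37.38; W sinα = 37.3
Slice 3: Δl = 2.4/cos29.8° = 2.766 m; N'_3 = 140·cos29.8° − 32·2.766 = 33.0; c'Δl = 34.57; W sinα = 69.6
Slice 4: Δl = 2.4/cos46.5° = 3.487 m; N'_4 = 63·cos46.5° − 6·3.487 = 22.4; c'Δl = 43.58; W sinα = 45.7
Σc'Δl = 139.3 kN/m; ΣN' = 198.0 kN/m; ΣW sinα = 153.0 kN/m
Resisting = 139.3 + 198.0·tan21.2° = 139.3 + 76.8 = 216.1 kN/m
FS = 216.1 / 153.0 = 1.412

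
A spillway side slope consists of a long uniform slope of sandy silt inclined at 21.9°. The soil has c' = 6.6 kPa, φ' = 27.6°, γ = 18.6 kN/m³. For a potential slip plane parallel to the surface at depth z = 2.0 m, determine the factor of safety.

FS = 1.81

For an infinite slope with a slip plane parallel to the surface (no pore pressure): FS = [c' + γz cos²β tanφ'] / [γz sinβ cosβ].
γz = 18.6·2.0 = 37.20 kN/m²
Numerator = 6.6 + 37.20·cos²21.9°·tan27.6° = 6.6 + 37.20·0.8609·0.5228 = 23.342 kPa
Denominator = 37.20·sin21.9°·cos21.9° = 37.20·0.3730·0.9278 = 12.874 kPa
FS = 23.342 / 12.874 = 1.813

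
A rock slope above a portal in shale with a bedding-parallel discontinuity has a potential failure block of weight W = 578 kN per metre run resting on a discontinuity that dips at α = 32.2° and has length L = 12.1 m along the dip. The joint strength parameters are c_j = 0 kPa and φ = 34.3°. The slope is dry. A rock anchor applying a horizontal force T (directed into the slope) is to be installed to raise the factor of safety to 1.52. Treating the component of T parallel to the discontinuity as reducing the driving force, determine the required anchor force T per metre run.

T = 82 kN/m

Resolving forces along and normal to the sliding plane, with the horizontal anchor force T adding T·sinα to the effective normal force and T·cosα acting up the plane against the driving force:
FS = [c_jL + (W cosα + T sinα) tanφ] / [W sinα − T cosα]
Without the anchor: N' = 489.1 kN/m, driving T_d = 308.0 kN/m, resisting R = 0·12.1 + 489.1·tan34.3° = 333.6 kN/m, FS = 1.08.
Setting FS = 1.52 and solving for T:
1.52·(308.0 − T cos32.2°) = 333.6 + T sin32.2°·tan34.3°
T·(sin32.2°·tan34.3° + 1.52·cos32.2°) = 1.52·308.0 − 333.6
T·(0.5329·0.6822 + 1.52·0.8462) = 468.2 − 333.6 = 134.5
T·1.6497 = 134.5
T = 81.5 kN/m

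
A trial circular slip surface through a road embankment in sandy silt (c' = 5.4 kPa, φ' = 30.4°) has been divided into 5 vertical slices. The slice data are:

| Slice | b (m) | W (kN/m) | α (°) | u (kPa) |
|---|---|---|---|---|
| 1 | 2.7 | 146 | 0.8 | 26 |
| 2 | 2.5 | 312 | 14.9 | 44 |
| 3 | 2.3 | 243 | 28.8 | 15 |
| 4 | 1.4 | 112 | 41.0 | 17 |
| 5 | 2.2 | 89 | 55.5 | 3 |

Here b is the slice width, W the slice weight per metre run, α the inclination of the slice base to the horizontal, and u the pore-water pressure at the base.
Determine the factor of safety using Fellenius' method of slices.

FS = 1.11

Ordinary method of slices: FS = Σ[c'·Δl_i + (W_i cosα_i − u_i·Δl_i)·tanφ'] / Σ W_i sinα_i, with Δl_i = b_i / cosα_i.
Slice 1: Δl = 2.7/cos0.8° = 2.700 m; N'_1 = 146·cos0.8° − 26·2.700 = 75.8; c'Δl = 14.58; W sinα = 2.0
Slice 2: Δl = 2.5/cos14.9° = 2.587 m; N'_2 = 312·cos14.9° − 44·2.587 = 187.7; c'Δl = 13.97; W sinα = 80.2
Slice 3: Δl = 2.3/cos28.8° = 2.625 m; N'_3 = 243·cos28.8° − 15·2.625 = 173.6; c'Δl = 14.17; W sinα = 117.1
Slice 4: Δl = 1.4/cos41.0° = 1.855 m; N'_4 = 112·cos41.0° − 17·1.855 = 53.0; c'Δl = 10.02; W sinα = 73.5
Slice 5: Δl = 2.2/cos55.5° = 3.884 m; N'_5 = 89·cos55.5° − 3·3.884 = 38.8; c'Δl = 20.97; W sinα = 73.3
Σc'Δl = 73.7 kN/m; ΣN' = 528.8 kN/m; ΣW sinα = 346.2 kN/m
Resisting = 73.7 + 528.8·tan30.4° = 73.7 + 310.2 = 384.0 kN/m
FS = 384.0 / 346.2 = 1.109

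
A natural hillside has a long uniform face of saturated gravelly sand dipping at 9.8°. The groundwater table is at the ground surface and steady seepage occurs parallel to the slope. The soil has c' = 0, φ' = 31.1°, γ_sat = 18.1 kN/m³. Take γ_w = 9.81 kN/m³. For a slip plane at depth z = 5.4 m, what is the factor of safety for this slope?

With seepage parallel to the slope and the water table at the surface, the effective normal stress on the slip plane uses the buoyant unit weight γ' = γ_sat − γ_w while the driving shear stress uses γ_sat:
FS = [c' + γ' z cos²β tanφ'] / [γ_sat z sinβ cosβ]
(For c' = 0 this reduces to FS = (γ'/γ_sat)·tanφ'/tanβ.)
γ' = 18.1 − 9.81 = 8.29 kN/m³
Numerator = 0.0 + 8.29·5.4·cos²9.8°·tan31.1° = 0.0 + 8.29·5.4·0.9710·0.6032 = 26.222 kPa
Denominator = 18.1·5.4·sin9.8°·cos9.8° = 18.1·5.4·0.1702·0.9854 = 16.394 kPa
FS = 26.222 / 16.394 = 1.600

FS = 1.60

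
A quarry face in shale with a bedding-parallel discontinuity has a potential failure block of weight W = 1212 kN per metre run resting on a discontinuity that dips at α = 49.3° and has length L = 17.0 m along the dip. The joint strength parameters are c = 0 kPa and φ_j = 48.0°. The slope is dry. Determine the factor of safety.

Resolving the block weight along and normal to the plane and applying the Mohr–Coulomb strength on the joint:
N' = W cosα = 1212·cos49.3° = 790.3 kN/m
Driving force T = W sinα = 1212·sin49.3° = 918.9 kN/m
Resisting force R = c·L + N'·tanφ_j = 0·17.0 + 790.3·tan48.0° = 0.0 + 877.8 = 877.8 kN/m
FS = R / T = 877.8 / 918.9 = 0.955

FS = 0.96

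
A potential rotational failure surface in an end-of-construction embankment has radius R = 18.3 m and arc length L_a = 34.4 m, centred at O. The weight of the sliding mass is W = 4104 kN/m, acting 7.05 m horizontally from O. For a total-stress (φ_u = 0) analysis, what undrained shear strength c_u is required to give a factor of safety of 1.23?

c_u = 56.5 kPa

FS = c_u·L_a·R / (W·d), so c_u = FS·W·d / (L_a·R).
c_u = 1.23·4104·7.05 / (34.40·18.3) = 35587.8 / 629.52 = 56.53 kPa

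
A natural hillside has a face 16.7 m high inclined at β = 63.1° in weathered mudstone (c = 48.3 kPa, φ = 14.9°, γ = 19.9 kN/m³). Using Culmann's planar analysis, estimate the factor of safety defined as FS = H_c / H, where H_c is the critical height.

FS = 1.50

H_c = (4c/γ) · sinβ cosφ / [1 − cos(β − φ)]
    = (4·48.3/19.9) · sin63.1°·cos14.9° / [1 − cos48.2°]
    = 9.709 · 0.8618 / 0.3335 = 25.09 m
FS = H_c / H = 25.09 / 16.7 = 1.502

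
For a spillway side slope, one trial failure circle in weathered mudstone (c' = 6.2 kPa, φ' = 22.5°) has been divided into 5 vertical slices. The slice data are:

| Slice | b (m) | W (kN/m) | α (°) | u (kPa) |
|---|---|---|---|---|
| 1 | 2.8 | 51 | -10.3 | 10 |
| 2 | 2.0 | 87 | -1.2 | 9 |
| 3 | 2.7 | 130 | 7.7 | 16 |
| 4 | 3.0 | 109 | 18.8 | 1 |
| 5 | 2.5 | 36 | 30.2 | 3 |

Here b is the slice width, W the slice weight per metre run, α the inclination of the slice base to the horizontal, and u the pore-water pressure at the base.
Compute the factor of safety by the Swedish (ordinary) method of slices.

Ordinary method of slices: FS = Σ[c'·Δl_i + (W_i cosα_i − u_i·Δl_i)·tanφ'] / Σ W_i sinα_i, with Δl_i = b_i / cosα_i.
Slice 1: Δl = 2.8/cos(-10.3°) = 2.846 m; N'_1 = 51·cos(-10.3°) − 10·2.846 = 21.7; c'Δl = 17.64; W sinα = -9.1
Slice 2: Δl = 2.0/cos(-1.2°) = 2.000 m; N'_2 = 87·cos(-1.2°) − 9·2.000 = 69.0; c'Δl = 12.40; W sinα = -1.8
Slice 3: Δl = 2.7/cos7.7° = 2.725 m; N'_3 = 130·cos7.7° − 16·2.725 = 85.2; c'Δl = 16.89; W sinα = 17.4
Slice 4: Δl = 3.0/cos18.8° = 3.169 m; N'_4 = 109·cos18.8° − 1·3.169 = 100.0; c'Δl = 19.65; W sinα = 35.1
Slice 5: Δl = 2.5/cos30.2° = 2.893 m; N'_5 = 36·cos30.2° − 3·2.893 = 22.4; c'Δl = 17.93; W sinα = 18.1
Σc'Δl = 84.5 kN/m; ΣN' = 298.4 kN/m; ΣW sinα = 59.7 kN/m
Resisting = 84.5 + 298.4·tan22.5° = 84.5 + 123.6 = 208.1 kN/m
FS = 208.1 / 59.7 = 3.485

FS = 3.49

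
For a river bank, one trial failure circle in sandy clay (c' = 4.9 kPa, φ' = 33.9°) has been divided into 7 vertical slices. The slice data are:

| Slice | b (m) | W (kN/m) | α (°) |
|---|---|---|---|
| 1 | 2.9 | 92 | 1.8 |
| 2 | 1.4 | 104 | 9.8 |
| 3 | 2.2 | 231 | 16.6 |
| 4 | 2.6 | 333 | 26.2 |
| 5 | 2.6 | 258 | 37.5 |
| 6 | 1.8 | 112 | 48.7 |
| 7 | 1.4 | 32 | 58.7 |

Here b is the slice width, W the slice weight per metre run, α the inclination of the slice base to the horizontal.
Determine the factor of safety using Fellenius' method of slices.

Ordinary method of slices: FS = Σ[c'·Δl_i + (W_i cosα_i)·tanφ'] / Σ W_i sinα_i, with Δl_i = b_i / cosα_i.
Slice 1: Δl = 2.9/cos1.8° = 2.901 m; N'_1 = 92·cos1.8° = 92.0; c'Δl = 14.22; W sinα = 2.9
Slice 2: Δl = 1.4/cos9.8° = 1.421 m; N'_2 = 104·cos9.8° = 102.5; c'Δl = 6.96; W sinα = 17.7
Slice 3: Δl = 2.2/cos16.6° = 2.296 m; N'_3 = 231·cos16.6° = 221.4; c'Δl = 11.25; W sinα = 66.0
Slice 4: Δl = 2.6/cos26.2° = 2.898 m; N'_4 = 333·cos26.2° = 298.8; c'Δl = 14.20; W sinα = 147.0
Slice 5: Δl = 2.6/cos37.5° = 3.277 m; N'_5 = 258·cos37.5° = 204.7; c'Δl = 16.06; W sinα = 157.1
Slice 6: Δl = 1.8/cos48.7° = 2.727 m; N'_6 = 112·cos48.7° = 73.9; c'Δl = 13.36; W sinα = 84.1
Slice 7: Δl = 1.4/cos58.7° = 2.695 m; N'_7 = 32·cos58.7° = 16.6; c'Δl = 13.20; W sinα = 27.3
Σc'Δl = 89.3 kN/m; ΣN' = 1009.8 kN/m; ΣW sinα = 502.2 kN/m
Resisting = 89.3 + 1009.8·tan33.9° = 89.3 + 678.6 = 767.8 kN/m
FS = 767.8 / 502.2 = 1.529

FS = 1.53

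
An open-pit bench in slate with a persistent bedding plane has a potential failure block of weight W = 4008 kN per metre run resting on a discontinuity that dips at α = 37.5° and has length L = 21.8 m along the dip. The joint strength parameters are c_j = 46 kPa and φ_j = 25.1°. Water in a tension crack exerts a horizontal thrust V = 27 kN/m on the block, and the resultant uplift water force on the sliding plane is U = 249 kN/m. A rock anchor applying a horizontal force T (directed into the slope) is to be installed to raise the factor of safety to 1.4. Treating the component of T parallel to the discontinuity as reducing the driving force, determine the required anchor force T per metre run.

Resolving forces along and normal to the sliding plane, with the horizontal anchor force T adding T·sinα to the effective normal force and T·cosα acting up the plane against the driving force:
FS = [c_jL + (W cosα − U − V sinα + T sinα) tanφ_j] / [W sinα + V cosα − T cosα]
Without the anchor: N' = 2914.3 kN/m, driving T_d = 2461.3 kN/m, resisting R = 46·21.8 + 2914.3·tan25.1° = 2368.0 kN/m, FS = 0.96.
Setting FS = 1.4 and solving for T:
1.4·(2461.3 − T cos37.5°) = 2368.0 + T sin37.5°·tan25.1°
T·(sin37.5°·tan25.1° + 1.4·cos37.5°) = 1.4·2461.3 − 2368.0
T·(0.6088·0.4684 + 1.4·0.7934) = 3445.9 − 2368.0 = 1077.9
T·1.3959 = 1077.9
T = 772.2 kN/m

T = 772 kN/m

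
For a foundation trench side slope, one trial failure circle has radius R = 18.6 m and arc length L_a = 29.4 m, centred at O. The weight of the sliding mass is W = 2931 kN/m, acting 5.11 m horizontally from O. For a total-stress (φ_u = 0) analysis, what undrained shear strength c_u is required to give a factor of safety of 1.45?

FS = c_u·L_a·R / (W·d), so c_u = FS·W·d / (L_a·R).
c_u = 1.45·2931·5.11 / (29.40·18.6) = 21717.2 / 546.84 = 39.71 kPa

c_u = 39.7 kPa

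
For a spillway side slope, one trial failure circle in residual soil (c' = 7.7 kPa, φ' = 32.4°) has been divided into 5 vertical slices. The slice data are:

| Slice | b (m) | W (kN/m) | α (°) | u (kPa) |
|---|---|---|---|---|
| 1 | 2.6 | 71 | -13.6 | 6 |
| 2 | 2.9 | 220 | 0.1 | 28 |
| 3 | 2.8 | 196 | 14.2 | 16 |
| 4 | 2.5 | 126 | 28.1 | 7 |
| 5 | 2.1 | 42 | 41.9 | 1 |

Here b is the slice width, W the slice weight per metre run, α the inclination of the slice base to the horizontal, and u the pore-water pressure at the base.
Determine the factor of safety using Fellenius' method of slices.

Ordinary method of slices: FS = Σ[c'·Δl_i + (W_i cosα_i − u_i·Δl_i)·tanφ'] / Σ W_i sinα_i, with Δl_i = b_i / cosα_i.
Slice 1: Δl = 2.6/cos(-13.6°) = 2.675 m; N'_1 = 71·cos(-13.6°) − 6·2.675 = 53.0; c'Δl = 20.60; W sinα = -16.7
Slice 2: Δl = 2.9/cos0.1° = 2.900 m; N'_2 = 220·cos0.1° − 28·2.900 = 138.8; c'Δl = 22.33; W sinα = 0.4
Slice 3: Δl = 2.8/cos14.2° = 2.888 m; N'_3 = 196·cos14.2° − 16·2.888 = 143.8; c'Δl = 22.24; W sinα = 48.1
Slice 4: Δl = 2.5/cos28.1° = 2.834 m; N'_4 = 126·cos28.1° − 7·2.834 = 91.3; c'Δl = 21.82; W sinα = 59.3
Slice 5: Δl = 2.1/cos41.9° = 2.821 m; N'_5 = 42·cos41.9° − 1·2.821 = 28.4; c'Δl = 21.72; W sinα = 28.0
Σc'Δl = 108.7 kN/m; ΣN' = 455.3 kN/m; ΣW sinα = 119.2 kN/m
Resisting = 108.7 + 455.3·tan32.4° = 108.7 + 288.9 = 397.7 kN/m
FS = 397.7 / 119.2 = 3.337

FS = 3.34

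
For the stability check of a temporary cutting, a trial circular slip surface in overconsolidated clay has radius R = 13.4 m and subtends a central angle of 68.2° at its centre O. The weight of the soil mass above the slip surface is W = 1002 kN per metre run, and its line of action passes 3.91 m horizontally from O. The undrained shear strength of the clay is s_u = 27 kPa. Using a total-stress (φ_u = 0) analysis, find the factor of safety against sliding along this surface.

Taking moments about the centre O, the resisting moment is provided by the undrained shear strength acting along the arc:
Arc length L_a = R·θ = 13.4·(68.2°·π/180) = 13.4·1.1903 = 15.95 m
M_R = s_u·L_a·R = 27·15.95·13.4 = 5770.8 kN·m/m
M_D = W·d = 1002·3.91 = 3917.8 kN·m/m
FS = M_R / M_D = 5770.8 / 3917.8 = 1.473

FS = 1.47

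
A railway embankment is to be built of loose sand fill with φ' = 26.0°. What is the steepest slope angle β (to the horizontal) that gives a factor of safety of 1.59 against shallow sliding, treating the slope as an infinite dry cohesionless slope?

β = 17.1°

For an infinite dry cohesionless slope FS = tanφ'/tanβ, so tanβ = tanφ' / FS.
tanβ = tan26.0° / 1.59 = 0.4877 / 1.59 = 0.3068
β = arctan(0.3068) = 17.05°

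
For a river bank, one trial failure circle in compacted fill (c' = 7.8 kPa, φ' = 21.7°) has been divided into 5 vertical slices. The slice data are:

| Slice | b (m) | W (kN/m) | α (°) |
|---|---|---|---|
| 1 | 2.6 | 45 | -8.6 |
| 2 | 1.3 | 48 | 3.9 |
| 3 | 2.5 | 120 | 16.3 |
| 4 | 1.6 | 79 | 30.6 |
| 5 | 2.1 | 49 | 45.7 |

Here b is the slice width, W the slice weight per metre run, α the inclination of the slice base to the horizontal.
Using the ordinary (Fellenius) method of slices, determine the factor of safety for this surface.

FS = 2.01

Ordinary method of slices: FS = Σ[c'·Δl_i + (W_i cosα_i)·tanφ'] / Σ W_i sinα_i, with Δl_i = b_i / cosα_i.
Slice 1: Δl = 2.6/cos(-8.6°) = 2.630 m; N'_1 = 45·cos(-8.6°) = 44.5; c'Δl = 20.51; W sinα = -6.7
Slice 2: Δl = 1.3/cos3.9° = 1.303 m; N'_2 = 48·cos3.9° = 47.9; c'Δl = 10.16; W sinα = 3.3
Slice 3: Δl = 2.5/cos16.3° = 2.605 m; N'_3 = 120·cos16.3° = 115.2; c'Δl = 20.32; W sinα = 33.7
Slice 4: Δl = 1.6/cos30.6° = 1.859 m; N'_4 = 79·cos30.6° = 68.0; c'Δl = 14.50; W sinα = 40.2
Slice 5: Δl = 2.1/cos45.7° = 3.007 m; N'_5 = 49·cos45.7° = 34.2; c'Δl = 23.45; W sinα = 35.1
Σc'Δl = 88.9 kN/m; ΣN' = 309.8 kN/m; ΣW sinα = 105.5 kN/m
Resisting = 88.9 + 309.8·tan21.7° = 88.9 + 123.3 = 212.2 kN/m
FS = 212.2 / 105.5 = 2.012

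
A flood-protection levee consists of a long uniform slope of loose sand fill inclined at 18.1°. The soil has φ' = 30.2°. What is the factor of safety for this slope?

For a dry cohesionless infinite slope the factor of safety is FS = tanφ' / tanβ.
FS = tan30.2° / tan18.1° = 0.5820 / 0.3269 = 1.781

FS = 1.78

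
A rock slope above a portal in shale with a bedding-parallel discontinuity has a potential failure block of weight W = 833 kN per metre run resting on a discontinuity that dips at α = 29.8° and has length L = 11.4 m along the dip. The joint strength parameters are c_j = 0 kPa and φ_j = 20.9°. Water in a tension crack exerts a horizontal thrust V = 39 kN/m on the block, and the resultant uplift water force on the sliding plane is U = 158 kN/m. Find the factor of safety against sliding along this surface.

FS = 0.47

Resolving the block weight along and normal to the plane and applying the Mohr–Coulomb strength on the joint:
N' = W cosα − U − V sinα = 833·cos29.8° − 158 − 39·sin29.8° = 545.5 kN/m
Driving force T = W sinα + V cosα = 833·sin29.8° + 39·cos29.8° = 447.8 kN/m
Resisting force R = c_j·L + N'·tanφ_j = 0·11.4 + 545.5·tan20.9° = 0.0 + 208.3 = 208.3 kN/m
FS = R / T = 208.3 / 447.8 = 0.465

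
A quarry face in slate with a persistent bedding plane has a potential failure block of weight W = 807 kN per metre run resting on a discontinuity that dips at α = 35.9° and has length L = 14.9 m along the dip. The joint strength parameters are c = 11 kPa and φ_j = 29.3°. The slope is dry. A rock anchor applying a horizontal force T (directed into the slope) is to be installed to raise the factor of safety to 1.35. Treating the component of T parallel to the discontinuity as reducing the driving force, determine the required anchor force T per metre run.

Resolving forces along and normal to the sliding plane, with the horizontal anchor force T adding T·sinα to the effective normal force and T·cosα acting up the plane against the driving force:
FS = [cL + (W cosα + T sinα) tanφ_j] / [W sinα − T cosα]
Without the anchor: N' = 653.7 kN/m, driving T_d = 473.2 kN/m, resisting R = 11·14.9 + 653.7·tan29.3° = 530.7 kN/m, FS = 1.12.
Setting FS = 1.35 and solving for T:
1.35·(473.2 − T cos35.9°) = 530.7 + T sin35.9°·tan29.3°
T·(sin35.9°·tan29.3° + 1.35·cos35.9°) = 1.35·473.2 − 530.7
T·(0.5864·0.5612 + 1.35·0.8100) = 638.8 − 530.7 = 108.1
T·1.4226 = 108.1
T = 76.0 kN/m

T = 76 kN/m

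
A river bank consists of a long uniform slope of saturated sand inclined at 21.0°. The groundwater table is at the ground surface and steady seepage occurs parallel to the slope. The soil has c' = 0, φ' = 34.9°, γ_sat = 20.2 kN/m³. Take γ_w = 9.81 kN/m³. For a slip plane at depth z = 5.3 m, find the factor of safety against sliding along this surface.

With seepage parallel to the slope and the water table at the surface, the effective normal stress on the slip plane uses the buoyant unit weight γ' = γ_sat − γ_w while the driving shear stress uses γ_sat:
FS = [c' + γ' z cos²β tanφ'] / [γ_sat z sinβ cosβ]
(For c' = 0 this reduces to FS = (γ'/γ_sat)·tanφ'/tanβ.)
γ' = 20.2 − 9.81 = 10.39 kN/m³
Numerator = 0.0 + 10.39·5.3·cos²21.0°·tan34.9° = 0.0 + 10.39·5.3·0.8716·0.6976 = 33.482 kPa
Denominator = 20.2·5.3·sin21.0°·cos21.0° = 20.2·5.3·0.3584·0.9336 = 35.819 kPa
FS = 33.482 / 35.819 = 0.935

FS = 0.93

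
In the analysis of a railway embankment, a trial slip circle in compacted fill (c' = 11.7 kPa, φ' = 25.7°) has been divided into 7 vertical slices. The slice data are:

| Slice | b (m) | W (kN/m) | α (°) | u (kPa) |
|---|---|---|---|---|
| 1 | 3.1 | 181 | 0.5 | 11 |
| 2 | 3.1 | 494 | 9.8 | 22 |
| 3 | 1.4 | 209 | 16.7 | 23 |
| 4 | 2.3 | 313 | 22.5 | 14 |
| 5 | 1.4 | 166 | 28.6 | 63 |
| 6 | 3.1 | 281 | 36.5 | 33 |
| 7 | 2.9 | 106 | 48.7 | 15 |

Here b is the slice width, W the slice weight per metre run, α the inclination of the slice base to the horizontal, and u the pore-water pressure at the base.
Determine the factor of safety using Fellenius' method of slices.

FS = 1.32

Ordinary method of slices: FS = Σ[c'·Δl_i + (W_i cosα_i − u_i·Δl_i)·tanφ'] / Σ W_i sinα_i, with Δl_i = b_i / cosα_i.
Slice 1: Δl = 3.1/cos0.5° = 3.100 m; N'_1 = 181·cos0.5° − 11·3.100 = 146.9; c'Δl = 36.27; W sinα = 1.6
Slice 2: Δl = 3.1/cos9.8° = 3.146 m; N'_2 = 494·cos9.8° − 22·3.146 = 417.6; c'Δl = 36.81; W sinα = 84.1
Slice 3: Δl = 1.4/cos16.7° = 1.462 m; N'_3 = 209·cos16.7° − 23·1.462 = 166.6; c'Δl = 17.10; W sinα = 60.1
Slice 4: Δl = 2.3/cos22.5° = 2.490 m; N'_4 = 313·cos22.5° − 14·2.490 = 254.3; c'Δl = 29.13; W sinα = 119.8
Slice 5: Δl = 1.4/cos28.6° = 1.595 m; N'_5 = 166·cos28.6° − 63·1.595 = 45.3; c'Δl = 18.66; W sinα = 79.5
Slice 6: Δl = 3.1/cos36.5° = 3.856 m; N'_6 = 281·cos36.5° − 33·3.856 = 98.6; c'Δl = 45.12; W sinα = 167.1
Slice 7: Δl = 2.9/cos48.7° = 4.394 m; N'_7 = 106·cos48.7° − 15·4.394 = 4.1; c'Δl = 51.41; W sinα = 79.6
Σc'Δl = 234.5 kN/m; ΣN' = 1133.3 kN/m; ΣW sinα = 591.7 kN/m
Resisting = 234.5 + 1133.3·tan25.7° = 234.5 + 545.4 = 779.9 kN/m
FS = 779.9 / 591.7 = 1.318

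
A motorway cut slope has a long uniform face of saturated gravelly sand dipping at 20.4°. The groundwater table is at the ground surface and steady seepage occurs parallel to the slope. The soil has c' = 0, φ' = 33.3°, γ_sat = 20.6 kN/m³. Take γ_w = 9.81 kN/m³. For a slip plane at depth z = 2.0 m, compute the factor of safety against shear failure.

With seepage parallel to the slope and the water table at the surface, the effective normal stress on the slip plane uses the buoyant unit weight γ' = γ_sat − γ_w while the driving shear stress uses γ_sat:
FS = [c' + γ' z cos²β tanφ'] / [γ_sat z sinβ cosβ]
(For c' = 0 this reduces to FS = (γ'/γ_sat)·tanφ'/tanβ.)
γ' = 20.6 − 9.81 = 10.79 kN/m³
Numerator = 0.0 + 10.79·2.0·cos²20.4°·tan33.3° = 0.0 + 10.79·2.0·0.8785·0.6569 = 12.453 kPa
Denominator = 20.6·2.0·sin20.4°·cos20.4° = 20.6·2.0·0.3486·0.9373 = 13.460 kPa
FS = 12.453 / 13.460 = 0.925

FS = 0.93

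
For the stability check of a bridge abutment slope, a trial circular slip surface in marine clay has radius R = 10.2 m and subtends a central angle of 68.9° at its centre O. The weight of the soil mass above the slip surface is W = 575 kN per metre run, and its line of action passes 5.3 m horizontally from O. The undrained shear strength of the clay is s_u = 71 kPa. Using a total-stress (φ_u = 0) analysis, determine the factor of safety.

FS = 2.91

Taking moments about the centre O, the resisting moment is provided by the undrained shear strength acting along the arc:
Arc length L_a = R·θ = 10.2·(68.9°·π/180) = 10.2·1.2025 = 12.27 m
M_R = s_u·L_a·R = 71·12.27·10.2 = 8882.9 kN·m/m
M_D = W·d = 575·5.3 = 3047.5 kN·m/m
FS = M_R / M_D = 8882.9 / 3047.5 = 2.915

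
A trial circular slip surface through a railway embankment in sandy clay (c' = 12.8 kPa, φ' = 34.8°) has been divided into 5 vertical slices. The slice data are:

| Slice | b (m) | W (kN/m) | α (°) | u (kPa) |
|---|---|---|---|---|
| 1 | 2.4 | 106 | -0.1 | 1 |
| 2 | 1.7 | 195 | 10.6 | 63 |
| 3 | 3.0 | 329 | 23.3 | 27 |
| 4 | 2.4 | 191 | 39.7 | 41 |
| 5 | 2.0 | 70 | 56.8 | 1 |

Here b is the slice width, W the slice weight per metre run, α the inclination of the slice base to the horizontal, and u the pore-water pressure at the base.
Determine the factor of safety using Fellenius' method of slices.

Ordinary method of slices: FS = Σ[c'·Δl_i + (W_i cosα_i − u_i·Δl_i)·tanφ'] / Σ W_i sinα_i, with Δl_i = b_i / cosα_i.
Slice 1: Δl = 2.4/cos(-0.1°) = 2.400 m; N'_1 = 106·cos(-0.1°) − 1·2.400 = 103.6; c'Δl = 30.72; W sinα = -0.2
Slice 2: Δl = 1.7/cos10.6° = 1.730 m; N'_2 = 195·cos10.6° − 63·1.730 = 82.7; c'Δl = 22.14; W sinα = 35.9
Slice 3: Δl = 3.0/cos23.3° = 3.266 m; N'_3 = 329·cos23.3° − 27·3.266 = 214.0; c'Δl = 41.81; W sinα = 130.1
Slice 4: Δl = 2.4/cos39.7° = 3.119 m; N'_4 = 191·cos39.7° − 41·3.119 = 19.1; c'Δl = 39.93; W sinα = 122.0
Slice 5: Δl = 2.0/cos56.8° = 3.653 m; N'_5 = 70·cos56.8° − 1·3.653 = 34.7; c'Δl = 46.75; W sinα = 58.6
Σc'Δl = 181.3 kN/m; ΣN' = 454.0 kN/m; ΣW sinα = 346.4 kN/m
Resisting = 181.3 + 454.0·tan34.8° = 181.3 + 315.6 = 496.9 kN/m
FS = 496.9 / 346.4 = 1.434

FS = 1.43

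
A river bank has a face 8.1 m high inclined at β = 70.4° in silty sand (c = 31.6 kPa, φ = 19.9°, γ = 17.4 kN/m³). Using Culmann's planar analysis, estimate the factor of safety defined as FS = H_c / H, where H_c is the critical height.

FS = 2.18

H_c = (4c/γ) · sinβ cosφ / [1 − cos(β − φ)]
    = (4·31.6/17.4) · sin70.4°·cos19.9° / [1 − cos50.5°]
    = 7.264 · 0.8858 / 0.3639 = 17.68 m
FS = H_c / H = 17.68 / 8.1 = 2.183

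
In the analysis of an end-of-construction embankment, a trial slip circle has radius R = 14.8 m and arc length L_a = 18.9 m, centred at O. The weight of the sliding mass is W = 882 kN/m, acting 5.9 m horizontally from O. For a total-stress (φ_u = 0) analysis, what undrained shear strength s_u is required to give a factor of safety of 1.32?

FS = s_u·L_a·R / (W·d), so s_u = FS·W·d / (L_a·R).
s_u = 1.32·882·5.9 / (18.90·14.8) = 6869.0 / 279.72 = 24.56 kPa

s_u = 24.6 kPa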